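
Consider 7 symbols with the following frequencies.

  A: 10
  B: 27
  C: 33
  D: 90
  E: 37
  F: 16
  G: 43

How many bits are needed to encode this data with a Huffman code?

Greedily combine the two least-frequent nodes:
merge A(10) and F(16): 26
merge 26 and B(27): 53
merge C(33) and E(37): 70
merge G(43) and 53: 96
merge 70 and D(90): 160
merge 96 and 160: 256
The encoded length is the sum of every internal node's weight: 26 + 53 + 70 + 96 + 160 + 256 = 661 bits.

661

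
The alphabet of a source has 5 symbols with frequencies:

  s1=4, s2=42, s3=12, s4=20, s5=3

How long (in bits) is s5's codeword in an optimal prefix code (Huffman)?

4

Huffman merges, smallest pair first:
combine s5(3), s1(4) → 7
combine 7, s3(12) → 19
combine 19, s4(20) → 39
combine 39, s2(42) → 81
s5's leaf is at depth 4, giving a 4-bit codeword.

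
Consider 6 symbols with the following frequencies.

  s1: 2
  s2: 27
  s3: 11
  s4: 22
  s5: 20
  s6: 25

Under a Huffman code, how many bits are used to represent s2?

2

Repeatedly merge the two smallest:
s1(2) + s3(11) → 13
13 + s5(20) → 33
s4(22) + s6(25) → 47
s2(27) + 33 → 60
47 + 60 → 107
s2 sits 2 levels below the root, so its codeword is 2 bits.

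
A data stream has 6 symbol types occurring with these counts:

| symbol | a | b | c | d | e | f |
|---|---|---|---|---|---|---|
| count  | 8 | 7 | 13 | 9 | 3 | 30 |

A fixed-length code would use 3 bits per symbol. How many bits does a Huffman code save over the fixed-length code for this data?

Fixed-length: 3 bits × 70 symbols = 210 bits.
Huffman merges:
e(3) + b(7) → 10
a(8) + d(9) → 17
10 + c(13) → 23
17 + 23 → 40
f(30) + 40 → 70
Huffman total = 10 + 17 + 23 + 40 + 70 = 160 bits.
Saving = 210 − 160 = 50 bits.

50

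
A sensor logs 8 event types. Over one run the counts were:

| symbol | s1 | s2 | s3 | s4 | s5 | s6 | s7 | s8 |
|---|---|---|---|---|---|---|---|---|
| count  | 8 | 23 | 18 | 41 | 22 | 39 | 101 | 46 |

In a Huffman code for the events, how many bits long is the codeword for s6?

Huffman merges, smallest pair first:
merge s1(8) and s3(18): 26
merge s5(22) and s2(23): 45
merge 26 and s6(39): 65
merge s4(41) and 45: 86
merge s8(46) and 65: 111
merge 86 and s7(101): 187
merge 111 and 187: 298
s6 sits 3 levels below the root, so its codeword is 3 bits.

3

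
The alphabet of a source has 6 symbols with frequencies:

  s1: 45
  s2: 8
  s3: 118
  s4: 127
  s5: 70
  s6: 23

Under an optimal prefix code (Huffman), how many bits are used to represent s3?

Huffman merges, smallest pair first:
merge s2(8) and s6(23): 31
merge 31 and s1(45): 76
merge s5(70) and 76: 146
merge s3(118) and s4(127): 245
merge 146 and 245: 391
The subtree containing s3 is merged 2 times, so code length = 2.

2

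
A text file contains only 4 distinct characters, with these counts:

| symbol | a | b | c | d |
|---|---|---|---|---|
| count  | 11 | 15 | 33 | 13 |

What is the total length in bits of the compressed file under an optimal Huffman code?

135

Greedily combine the two least-frequent nodes:
combine a(11), d(13) → 24
combine b(15), 24 → 39
combine c(33), 39 → 72
Each symbol's bit-cost is frequency × depth; summing gives 135 bits (equivalently 24 + 39 + 72).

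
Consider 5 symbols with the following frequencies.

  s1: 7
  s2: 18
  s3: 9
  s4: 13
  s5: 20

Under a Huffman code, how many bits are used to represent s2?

2

Repeatedly merge the two smallest:
merge s1(7) and s3(9): 16
merge s4(13) and 16: 29
merge s2(18) and s5(20): 38
merge 29 and 38: 67
The subtree containing s2 is merged 2 times, so code length = 2.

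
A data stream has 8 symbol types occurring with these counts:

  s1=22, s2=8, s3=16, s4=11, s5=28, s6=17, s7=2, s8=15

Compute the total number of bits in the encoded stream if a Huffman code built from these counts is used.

338

Greedily combine the two least-frequent nodes:
combine s7(2), s2(8) → 10
combine 10, s4(11) → 21
combine s8(15), s3(16) → 31
combine s6(17), 21 → 38
combine s1(22), s5(28) → 50
combine 31, 38 → 69
combine 50, 69 → 119
Each symbol's bit-cost is frequency × depth; summing gives 338 bits (equivalently 10 + 21 + 31 + 38 + 50 + 69 + 119).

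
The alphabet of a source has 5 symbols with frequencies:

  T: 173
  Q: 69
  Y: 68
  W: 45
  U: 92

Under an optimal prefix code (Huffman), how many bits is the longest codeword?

3

Merge the two lowest-weight nodes at each step:
merge W(45) and Y(68): 113
merge Q(69) and U(92): 161
merge 113 and 161: 274
merge T(173) and 274: 447
The rarest symbols sit at the bottom; the longest codeword is 3 bits.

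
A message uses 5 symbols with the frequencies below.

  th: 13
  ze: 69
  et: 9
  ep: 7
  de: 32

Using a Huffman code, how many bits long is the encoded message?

Merge the two smallest weights repeatedly:
merge ep(7) and et(9): 16
merge th(13) and 16: 29
merge 29 and de(32): 61
merge 61 and ze(69): 130
Each symbol's bit-cost is frequency × depth; summing gives 236 bits (equivalently 16 + 29 + 61 + 130).

236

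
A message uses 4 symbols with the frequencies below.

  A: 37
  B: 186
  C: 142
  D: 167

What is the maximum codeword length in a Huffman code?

3

Merge the two lowest-weight nodes at each step:
merge A(37) and C(142): 179
merge D(167) and 179: 346
merge B(186) and 346: 532
The first pair merged (A, C) ends up deepest, at depth 3.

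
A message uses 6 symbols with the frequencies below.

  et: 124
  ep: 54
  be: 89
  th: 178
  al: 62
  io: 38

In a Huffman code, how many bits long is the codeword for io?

3

Repeatedly merge the two smallest:
merge io(38) and ep(54): 92
merge al(62) and be(89): 151
merge 92 and et(124): 216
merge 151 and th(178): 329
merge 216 and 329: 545
The subtree containing io is merged 3 times, so code length = 3.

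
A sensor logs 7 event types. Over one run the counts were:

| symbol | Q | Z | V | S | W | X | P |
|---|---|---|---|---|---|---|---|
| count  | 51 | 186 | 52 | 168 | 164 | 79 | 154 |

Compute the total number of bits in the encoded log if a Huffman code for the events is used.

Greedily combine the two least-frequent nodes:
combine Q(51), V(52) → 103
combine X(79), 103 → 182
combine P(154), W(164) → 318
combine S(168), 182 → 350
combine Z(186), 318 → 504
combine 350, 504 → 854
The encoded length is the sum of every internal node's weight: 103 + 182 + 318 + 350 + 504 + 854 = 2311 bits.

2311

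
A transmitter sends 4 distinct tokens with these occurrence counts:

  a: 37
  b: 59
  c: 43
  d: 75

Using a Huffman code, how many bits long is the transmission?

Build the Huffman tree bottom-up:
combine a(37), c(43) → 80
combine b(59), d(75) → 134
combine 80, 134 → 214
The encoded length is the sum of every internal node's weight: 80 + 134 + 214 = 428 bits.

428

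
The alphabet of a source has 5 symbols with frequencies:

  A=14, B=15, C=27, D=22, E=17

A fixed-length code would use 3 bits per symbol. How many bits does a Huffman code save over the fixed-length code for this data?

66

Fixed-length: 3 bits × 95 symbols = 285 bits.
Huffman merges:
A(14) + B(15) → 29
E(17) + D(22) → 39
C(27) + 29 → 56
39 + 56 → 95
Huffman total = 29 + 39 + 56 + 95 = 219 bits.
Saving = 285 − 219 = 66 bits.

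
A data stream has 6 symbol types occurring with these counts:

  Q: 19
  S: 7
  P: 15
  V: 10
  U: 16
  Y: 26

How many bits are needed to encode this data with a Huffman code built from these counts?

Greedily combine the two least-frequent nodes:
combine S(7), V(10) → 17
combine P(15), U(16) → 31
combine 17, Q(19) → 36
combine Y(26), 31 → 57
combine 36, 57 → 93
Total encoded bits = sum of merged weights = 17 + 31 + 36 + 57 + 93 = 234.

234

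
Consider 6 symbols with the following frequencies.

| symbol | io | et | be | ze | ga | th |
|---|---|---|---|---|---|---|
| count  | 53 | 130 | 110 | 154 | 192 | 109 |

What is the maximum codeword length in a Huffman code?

Merge the two lowest-weight nodes at each step:
io(53) + th(109) → 162
be(110) + et(130) → 240
ze(154) + 162 → 316
ga(192) + 240 → 432
316 + 432 → 748
The rarest symbols sit at the bottom; the longest codeword is 3 bits.

3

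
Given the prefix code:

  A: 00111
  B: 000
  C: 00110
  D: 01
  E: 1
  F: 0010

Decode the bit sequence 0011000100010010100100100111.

CFFDDFDA

Read left to right; each codeword is recognised as soon as it completes (prefix code):
  00110→C | 0010→F | 0010→F | 01→D | 01→D | 0010→F | 01→D | 00111→A
Decoded message: CFFDDFDA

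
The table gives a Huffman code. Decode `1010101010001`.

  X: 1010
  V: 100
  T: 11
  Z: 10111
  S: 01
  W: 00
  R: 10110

XXVS

Read left to right; each codeword is recognised as soon as it completes (prefix code):
  1010→X | 1010→X | 100→V | 01→S
Decoded message: XXVS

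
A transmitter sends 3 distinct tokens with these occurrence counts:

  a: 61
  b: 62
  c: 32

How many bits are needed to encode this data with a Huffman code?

Build the Huffman tree bottom-up:
combine c(32), a(61) → 93
combine b(62), 93 → 155
Total encoded bits = sum of merged weights = 93 + 155 = 248.

248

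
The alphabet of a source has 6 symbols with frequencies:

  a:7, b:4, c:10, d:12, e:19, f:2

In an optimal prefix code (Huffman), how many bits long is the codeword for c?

2

Repeatedly merge the two smallest:
combine f(2), b(4) → 6
combine 6, a(7) → 13
combine c(10), d(12) → 22
combine 13, e(19) → 32
combine 22, 32 → 54
The subtree containing c is merged 2 times, so code length = 2.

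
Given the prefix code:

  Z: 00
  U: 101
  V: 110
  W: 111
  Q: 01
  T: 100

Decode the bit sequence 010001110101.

Read left to right; each codeword is recognised as soon as it completes (prefix code):
  01→Q | 00→Z | 01→Q | 110→V | 101→U
Decoded message: QZQVU

QZQVU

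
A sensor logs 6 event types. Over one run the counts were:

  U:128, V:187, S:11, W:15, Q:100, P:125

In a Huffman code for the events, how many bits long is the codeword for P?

Repeatedly merge the two smallest:
combine S(11), W(15) → 26
combine 26, Q(100) → 126
combine P(125), 126 → 251
combine U(128), V(187) → 315
combine 251, 315 → 566
P's leaf is at depth 2, giving a 2-bit codeword.

2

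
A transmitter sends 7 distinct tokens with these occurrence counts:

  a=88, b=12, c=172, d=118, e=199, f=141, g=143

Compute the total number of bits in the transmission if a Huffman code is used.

Greedily combine the two least-frequent nodes:
b(12) + a(88) → 100
100 + d(118) → 218
f(141) + g(143) → 284
c(172) + e(199) → 371
218 + 284 → 502
371 + 502 → 873
Total encoded bits = sum of merged weights = 100 + 218 + 284 + 371 + 502 + 873 = 2348.

2348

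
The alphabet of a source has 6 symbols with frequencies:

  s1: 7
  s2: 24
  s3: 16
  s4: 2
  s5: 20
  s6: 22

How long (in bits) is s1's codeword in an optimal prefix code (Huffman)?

4

Huffman merges, smallest pair first:
combine s4(2), s1(7) → 9
combine 9, s3(16) → 25
combine s5(20), s6(22) → 42
combine s2(24), 25 → 49
combine 42, 49 → 91
The subtree containing s1 is merged 4 times, so code length = 4.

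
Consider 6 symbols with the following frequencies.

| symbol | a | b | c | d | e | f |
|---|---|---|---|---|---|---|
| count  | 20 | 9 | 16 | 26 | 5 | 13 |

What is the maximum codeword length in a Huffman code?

Merge the two lowest-weight nodes at each step:
combine e(5), b(9) → 14
combine f(13), 14 → 27
combine c(16), a(20) → 36
combine d(26), 27 → 53
combine 36, 53 → 89
The rarest symbols sit at the bottom; the longest codeword is 4 bits.

4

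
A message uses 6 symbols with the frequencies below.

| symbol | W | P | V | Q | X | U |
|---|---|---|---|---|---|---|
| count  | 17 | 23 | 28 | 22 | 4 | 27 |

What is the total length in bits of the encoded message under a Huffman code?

Merge the two smallest weights repeatedly:
merge X(4) and W(17): 21
merge 21 and Q(22): 43
merge P(23) and U(27): 50
merge V(28) and 43: 71
merge 50 and 71: 121
Each symbol's bit-cost is frequency × depth; summing gives 306 bits (equivalently 21 + 43 + 50 + 71 + 121).

306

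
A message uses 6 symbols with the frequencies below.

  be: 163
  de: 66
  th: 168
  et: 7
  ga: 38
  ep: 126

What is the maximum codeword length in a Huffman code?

Merge the two lowest-weight nodes at each step:
combine et(7), ga(38) → 45
combine 45, de(66) → 111
combine 111, ep(126) → 237
combine be(163), th(168) → 331
combine 237, 331 → 568
Maximum depth reached is 4.

4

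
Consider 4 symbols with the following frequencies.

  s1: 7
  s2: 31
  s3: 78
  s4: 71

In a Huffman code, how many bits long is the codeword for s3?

1

Build the tree from the bottom:
merge s1(7) and s2(31): 38
merge 38 and s4(71): 109
merge s3(78) and 109: 187
s3 is a child of the root — depth 1, so its codeword is a single bit.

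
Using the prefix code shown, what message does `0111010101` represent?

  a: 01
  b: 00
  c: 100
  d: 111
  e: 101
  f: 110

Read left to right; each codeword is recognised as soon as it completes (prefix code):
  01→a | 110→f | 101→e | 01→a
Decoded message: afea

afea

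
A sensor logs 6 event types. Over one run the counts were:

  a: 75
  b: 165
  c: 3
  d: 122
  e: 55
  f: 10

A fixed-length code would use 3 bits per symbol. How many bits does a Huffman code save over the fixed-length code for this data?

Fixed-length: 3 bits × 430 symbols = 1290 bits.
Huffman merges:
combine c(3), f(10) → 13
combine 13, e(55) → 68
combine 68, a(75) → 143
combine d(122), 143 → 265
combine b(165), 265 → 430
Huffman total = 13 + 68 + 143 + 265 + 430 = 919 bits.
Saving = 1290 − 919 = 371 bits.

371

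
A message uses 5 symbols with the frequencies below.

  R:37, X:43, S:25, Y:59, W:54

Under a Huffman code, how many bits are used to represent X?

Build the tree from the bottom:
S(25) + R(37) → 62
X(43) + W(54) → 97
Y(59) + 62 → 121
97 + 121 → 218
X sits 2 levels below the root, so its codeword is 2 bits.

2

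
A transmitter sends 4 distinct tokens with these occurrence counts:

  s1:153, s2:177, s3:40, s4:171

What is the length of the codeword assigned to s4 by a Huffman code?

Repeatedly merge the two smallest:
merge s3(40) and s1(153): 193
merge s4(171) and s2(177): 348
merge 193 and 348: 541
s4's leaf is at depth 2, giving a 2-bit codeword.

2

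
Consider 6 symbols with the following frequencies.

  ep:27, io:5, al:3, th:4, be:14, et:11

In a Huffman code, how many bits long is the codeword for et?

3

Huffman merges, smallest pair first:
merge al(3) and th(4): 7
merge io(5) and 7: 12
merge et(11) and 12: 23
merge be(14) and 23: 37
merge ep(27) and 37: 64
et sits 3 levels below the root, so its codeword is 3 bits.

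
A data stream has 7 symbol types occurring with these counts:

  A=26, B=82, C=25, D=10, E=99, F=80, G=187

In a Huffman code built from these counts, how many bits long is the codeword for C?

Huffman merges, smallest pair first:
merge D(10) and C(25): 35
merge A(26) and 35: 61
merge 61 and F(80): 141
merge B(82) and E(99): 181
merge 141 and 181: 322
merge G(187) and 322: 509
The subtree containing C is merged 5 times, so code length = 5.

5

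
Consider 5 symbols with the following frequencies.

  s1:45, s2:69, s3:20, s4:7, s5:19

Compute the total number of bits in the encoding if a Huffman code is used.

Greedily combine the two least-frequent nodes:
s4(7) + s5(19) → 26
s3(20) + 26 → 46
s1(45) + 46 → 91
s2(69) + 91 → 160
Each symbol's bit-cost is frequency × depth; summing gives 323 bits (equivalently 26 + 46 + 91 + 160).

323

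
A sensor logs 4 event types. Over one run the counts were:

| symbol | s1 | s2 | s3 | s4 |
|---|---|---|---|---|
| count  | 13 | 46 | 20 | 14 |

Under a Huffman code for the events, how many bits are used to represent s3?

2

Build the tree from the bottom:
combine s1(13), s4(14) → 27
combine s3(20), 27 → 47
combine s2(46), 47 → 93
The subtree containing s3 is merged 2 times, so code length = 2.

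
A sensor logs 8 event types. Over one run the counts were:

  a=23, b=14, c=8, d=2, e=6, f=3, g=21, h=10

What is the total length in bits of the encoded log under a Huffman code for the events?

233

Greedily combine the two least-frequent nodes:
merge d(2) and f(3): 5
merge 5 and e(6): 11
merge c(8) and h(10): 18
merge 11 and b(14): 25
merge 18 and g(21): 39
merge a(23) and 25: 48
merge 39 and 48: 87
Each symbol's bit-cost is frequency × depth; summing gives 233 bits (equivalently 5 + 11 + 18 + 25 + 39 + 48 + 87).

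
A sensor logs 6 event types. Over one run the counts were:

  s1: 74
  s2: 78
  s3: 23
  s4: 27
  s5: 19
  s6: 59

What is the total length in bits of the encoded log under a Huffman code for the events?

Build the Huffman tree bottom-up:
combine s5(19), s3(23) → 42
combine s4(27), 42 → 69
combine s6(59), 69 → 128
combine s1(74), s2(78) → 152
combine 128, 152 → 280
Each symbol's bit-cost is frequency × depth; summing gives 671 bits (equivalently 42 + 69 + 128 + 152 + 280).

671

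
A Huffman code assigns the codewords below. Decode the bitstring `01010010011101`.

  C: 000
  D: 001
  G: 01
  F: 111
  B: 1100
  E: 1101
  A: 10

GGDDE

Read left to right; each codeword is recognised as soon as it completes (prefix code):
  01→G | 01→G | 001→D | 001→D | 1101→E
Decoded message: GGDDE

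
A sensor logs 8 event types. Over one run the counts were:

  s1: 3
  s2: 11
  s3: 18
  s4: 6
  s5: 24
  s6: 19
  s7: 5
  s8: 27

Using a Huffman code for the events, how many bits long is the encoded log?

310

Build the Huffman tree bottom-up:
combine s1(3), s7(5) → 8
combine s4(6), 8 → 14
combine s2(11), 14 → 25
combine s3(18), s6(19) → 37
combine s5(24), 25 → 49
combine s8(27), 37 → 64
combine 49, 64 → 113
The encoded length is the sum of every internal node's weight: 8 + 14 + 25 + 37 + 49 + 64 + 113 = 310 bits.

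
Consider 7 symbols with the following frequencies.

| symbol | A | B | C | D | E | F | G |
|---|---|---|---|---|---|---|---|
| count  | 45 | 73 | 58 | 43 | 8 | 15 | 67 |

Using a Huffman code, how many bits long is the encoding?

Greedily combine the two least-frequent nodes:
E(8) + F(15) → 23
23 + D(43) → 66
A(45) + C(58) → 103
66 + G(67) → 133
B(73) + 103 → 176
133 + 176 → 309
The encoded length is the sum of every internal node's weight: 23 + 66 + 103 + 133 + 176 + 309 = 810 bits.

810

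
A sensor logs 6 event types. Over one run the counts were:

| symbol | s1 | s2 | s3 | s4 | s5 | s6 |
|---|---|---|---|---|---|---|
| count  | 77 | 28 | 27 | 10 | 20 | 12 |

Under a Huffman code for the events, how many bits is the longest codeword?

Merge the two lowest-weight nodes at each step:
s4(10) + s6(12) → 22
s5(20) + 22 → 42
s3(27) + s2(28) → 55
42 + 55 → 97
s1(77) + 97 → 174
Maximum depth reached is 4.

4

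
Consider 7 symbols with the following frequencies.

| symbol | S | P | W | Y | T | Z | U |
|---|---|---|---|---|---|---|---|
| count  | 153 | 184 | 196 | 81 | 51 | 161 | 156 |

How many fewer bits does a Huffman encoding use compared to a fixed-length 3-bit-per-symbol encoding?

Fixed-length: 3 bits × 982 symbols = 2946 bits.
Huffman merges:
T(51) + Y(81) → 132
132 + S(153) → 285
U(156) + Z(161) → 317
P(184) + W(196) → 380
285 + 317 → 602
380 + 602 → 982
Huffman total = 132 + 285 + 317 + 380 + 602 + 982 = 2698 bits.
Saving = 2946 − 2698 = 248 bits.

248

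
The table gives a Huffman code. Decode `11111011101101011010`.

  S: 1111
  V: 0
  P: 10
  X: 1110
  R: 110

Read left to right; each codeword is recognised as soon as it completes (prefix code):
  1111→S | 10→P | 1110→X | 110→R | 10→P | 110→R | 10→P
Decoded message: SPXRPRP

SPXRPRP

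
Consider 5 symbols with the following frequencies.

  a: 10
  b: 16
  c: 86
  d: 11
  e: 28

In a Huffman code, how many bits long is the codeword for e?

Build the tree from the bottom:
a(10) + d(11) → 21
b(16) + 21 → 37
e(28) + 37 → 65
65 + c(86) → 151
e's leaf is at depth 2, giving a 2-bit codeword.

2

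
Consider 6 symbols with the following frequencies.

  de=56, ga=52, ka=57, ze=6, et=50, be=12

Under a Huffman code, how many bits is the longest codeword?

4

Merge the two lowest-weight nodes at each step:
ze(6) + be(12) → 18
18 + et(50) → 68
ga(52) + de(56) → 108
ka(57) + 68 → 125
108 + 125 → 233
Maximum depth reached is 4.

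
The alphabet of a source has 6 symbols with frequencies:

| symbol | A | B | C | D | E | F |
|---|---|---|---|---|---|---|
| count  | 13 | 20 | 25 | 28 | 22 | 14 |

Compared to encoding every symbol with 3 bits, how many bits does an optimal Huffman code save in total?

53

Fixed-length: 3 bits × 122 symbols = 366 bits.
Huffman merges:
A(13) + F(14) → 27
B(20) + E(22) → 42
C(25) + 27 → 52
D(28) + 42 → 70
52 + 70 → 122
Huffman total = 27 + 42 + 52 + 70 + 122 = 313 bits.
Saving = 366 − 313 = 53 bits.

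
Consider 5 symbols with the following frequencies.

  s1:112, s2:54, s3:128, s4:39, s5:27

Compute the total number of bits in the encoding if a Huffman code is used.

778

Build the Huffman tree bottom-up:
s5(27) + s4(39) → 66
s2(54) + 66 → 120
s1(112) + 120 → 232
s3(128) + 232 → 360
Each symbol's bit-cost is frequency × depth; summing gives 778 bits (equivalently 66 + 120 + 232 + 360).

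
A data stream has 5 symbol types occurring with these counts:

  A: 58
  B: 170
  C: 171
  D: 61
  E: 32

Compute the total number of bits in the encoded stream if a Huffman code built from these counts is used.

Merge the two smallest weights repeatedly:
merge E(32) and A(58): 90
merge D(61) and 90: 151
merge 151 and B(170): 321
merge C(171) and 321: 492
The encoded length is the sum of every internal node's weight: 90 + 151 + 321 + 492 = 1054 bits.

1054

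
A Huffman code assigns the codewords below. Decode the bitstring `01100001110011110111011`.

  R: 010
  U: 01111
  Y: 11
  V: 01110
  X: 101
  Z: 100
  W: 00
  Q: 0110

Read left to right; each codeword is recognised as soon as it completes (prefix code):
  0110→Q | 00→W | 01110→V | 01111→U | 01110→V | 11→Y
Decoded message: QWVUVY

QWVUVY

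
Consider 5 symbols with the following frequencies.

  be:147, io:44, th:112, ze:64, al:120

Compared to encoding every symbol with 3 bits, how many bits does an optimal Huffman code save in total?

Fixed-length: 3 bits × 487 symbols = 1461 bits.
Huffman merges:
io(44) + ze(64) → 108
108 + th(112) → 220
al(120) + be(147) → 267
220 + 267 → 487
Huffman total = 108 + 220 + 267 + 487 = 1082 bits.
Saving = 1461 − 1082 = 379 bits.

379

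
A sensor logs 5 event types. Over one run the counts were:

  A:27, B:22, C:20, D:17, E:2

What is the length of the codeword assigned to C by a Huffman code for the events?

Huffman merges, smallest pair first:
combine E(2), D(17) → 19
combine 19, C(20) → 39
combine B(22), A(27) → 49
combine 39, 49 → 88
The subtree containing C is merged 2 times, so code length = 2.

2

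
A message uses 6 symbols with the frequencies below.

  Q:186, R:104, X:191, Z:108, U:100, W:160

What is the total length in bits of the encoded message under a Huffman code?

2170

Merge the two smallest weights repeatedly:
combine U(100), R(104) → 204
combine Z(108), W(160) → 268
combine Q(186), X(191) → 377
combine 204, 268 → 472
combine 377, 472 → 849
The encoded length is the sum of every internal node's weight: 204 + 268 + 377 + 472 + 849 = 2170 bits.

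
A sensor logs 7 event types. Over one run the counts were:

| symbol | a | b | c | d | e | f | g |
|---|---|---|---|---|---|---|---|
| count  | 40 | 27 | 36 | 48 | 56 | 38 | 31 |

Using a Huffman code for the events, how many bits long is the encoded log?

Merge the two smallest weights repeatedly:
combine b(27), g(31) → 58
combine c(36), f(38) → 74
combine a(40), d(48) → 88
combine e(56), 58 → 114
combine 74, 88 → 162
combine 114, 162 → 276
The encoded length is the sum of every internal node's weight: 58 + 74 + 88 + 114 + 162 + 276 = 772 bits.

772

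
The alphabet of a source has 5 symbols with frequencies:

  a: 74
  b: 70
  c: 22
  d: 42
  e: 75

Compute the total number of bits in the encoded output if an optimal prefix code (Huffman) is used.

Merge the two smallest weights repeatedly:
merge c(22) and d(42): 64
merge 64 and b(70): 134
merge a(74) and e(75): 149
merge 134 and 149: 283
Total encoded bits = sum of merged weights = 64 + 134 + 149 + 283 = 630.

630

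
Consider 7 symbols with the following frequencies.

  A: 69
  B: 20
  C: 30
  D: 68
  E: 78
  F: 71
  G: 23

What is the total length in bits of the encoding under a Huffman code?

Greedily combine the two least-frequent nodes:
B(20) + G(23) → 43
C(30) + 43 → 73
D(68) + A(69) → 137
F(71) + 73 → 144
E(78) + 137 → 215
144 + 215 → 359
Each symbol's bit-cost is frequency × depth; summing gives 971 bits (equivalently 43 + 73 + 137 + 144 + 215 + 359).

971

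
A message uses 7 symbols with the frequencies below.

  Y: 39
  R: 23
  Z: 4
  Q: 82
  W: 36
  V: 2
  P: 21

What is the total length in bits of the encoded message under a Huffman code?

490

Merge the two smallest weights repeatedly:
V(2) + Z(4) → 6
6 + P(21) → 27
R(23) + 27 → 50
W(36) + Y(39) → 75
50 + 75 → 125
Q(82) + 125 → 207
Total encoded bits = sum of merged weights = 6 + 27 + 50 + 75 + 125 + 207 = 490.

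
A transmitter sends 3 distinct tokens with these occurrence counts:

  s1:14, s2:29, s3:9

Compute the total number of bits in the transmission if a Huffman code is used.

75

Merge the two smallest weights repeatedly:
s3(9) + s1(14) → 23
23 + s2(29) → 52
Each symbol's bit-cost is frequency × depth; summing gives 75 bits (equivalently 23 + 52).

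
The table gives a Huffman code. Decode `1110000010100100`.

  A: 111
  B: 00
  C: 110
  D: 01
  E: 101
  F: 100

ABBDDBF

Read left to right; each codeword is recognised as soon as it completes (prefix code):
  111→A | 00→B | 00→B | 01→D | 01→D | 00→B | 100→F
Decoded message: ABBDDBF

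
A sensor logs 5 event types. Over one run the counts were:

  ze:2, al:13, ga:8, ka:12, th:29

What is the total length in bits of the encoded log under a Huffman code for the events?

Build the Huffman tree bottom-up:
ze(2) + ga(8) → 10
10 + ka(12) → 22
al(13) + 22 → 35
th(29) + 35 → 64
The encoded length is the sum of every internal node's weight: 10 + 22 + 35 + 64 = 131 bits.

131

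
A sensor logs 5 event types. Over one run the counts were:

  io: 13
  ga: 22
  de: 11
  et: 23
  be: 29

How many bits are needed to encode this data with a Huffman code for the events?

220

Greedily combine the two least-frequent nodes:
merge de(11) and io(13): 24
merge ga(22) and et(23): 45
merge 24 and be(29): 53
merge 45 and 53: 98
Each symbol's bit-cost is frequency × depth; summing gives 220 bits (equivalently 24 + 45 + 53 + 98).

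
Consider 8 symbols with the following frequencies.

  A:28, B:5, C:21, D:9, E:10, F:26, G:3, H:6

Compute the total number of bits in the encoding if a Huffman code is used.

290

Merge the two smallest weights repeatedly:
G(3) + B(5) → 8
H(6) + 8 → 14
D(9) + E(10) → 19
14 + 19 → 33
C(21) + F(26) → 47
A(28) + 33 → 61
47 + 61 → 108
Each symbol's bit-cost is frequency × depth; summing gives 290 bits (equivalently 8 + 14 + 19 + 33 + 47 + 61 + 108).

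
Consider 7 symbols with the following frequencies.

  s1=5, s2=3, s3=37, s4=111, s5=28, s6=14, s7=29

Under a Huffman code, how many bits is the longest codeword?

Merge the two lowest-weight nodes at each step:
combine s2(3), s1(5) → 8
combine 8, s6(14) → 22
combine 22, s5(28) → 50
combine s7(29), s3(37) → 66
combine 50, 66 → 116
combine s4(111), 116 → 227
The rarest symbols sit at the bottom; the longest codeword is 5 bits.

5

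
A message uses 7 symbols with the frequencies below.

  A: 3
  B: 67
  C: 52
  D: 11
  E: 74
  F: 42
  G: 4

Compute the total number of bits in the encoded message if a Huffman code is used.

591

Greedily combine the two least-frequent nodes:
merge A(3) and G(4): 7
merge 7 and D(11): 18
merge 18 and F(42): 60
merge C(52) and 60: 112
merge B(67) and E(74): 141
merge 112 and 141: 253
The encoded length is the sum of every internal node's weight: 7 + 18 + 60 + 112 + 141 + 253 = 591 bits.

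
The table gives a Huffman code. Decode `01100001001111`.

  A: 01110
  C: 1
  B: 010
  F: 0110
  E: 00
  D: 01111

FEBD

Read left to right; each codeword is recognised as soon as it completes (prefix code):
  0110→F | 00→E | 010→B | 01111→D
Decoded message: FEBD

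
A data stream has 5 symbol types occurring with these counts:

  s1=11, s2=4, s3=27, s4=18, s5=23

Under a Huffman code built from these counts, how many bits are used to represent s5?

2

Huffman merges, smallest pair first:
merge s2(4) and s1(11): 15
merge 15 and s4(18): 33
merge s5(23) and s3(27): 50
merge 33 and 50: 83
s5 sits 2 levels below the root, so its codeword is 2 bits.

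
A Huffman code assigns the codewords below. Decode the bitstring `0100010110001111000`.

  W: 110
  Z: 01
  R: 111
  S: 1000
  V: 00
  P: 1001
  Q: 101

Read left to right; each codeword is recognised as soon as it completes (prefix code):
  01→Z | 00→V | 01→Z | 01→Z | 1000→S | 111→R | 1000→S
Decoded message: ZVZZSRS

ZVZZSRS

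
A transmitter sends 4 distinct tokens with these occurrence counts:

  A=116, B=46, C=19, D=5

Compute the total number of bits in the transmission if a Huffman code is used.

Greedily combine the two least-frequent nodes:
combine D(5), C(19) → 24
combine 24, B(46) → 70
combine 70, A(116) → 186
Each symbol's bit-cost is frequency × depth; summing gives 280 bits (equivalently 24 + 70 + 186).

280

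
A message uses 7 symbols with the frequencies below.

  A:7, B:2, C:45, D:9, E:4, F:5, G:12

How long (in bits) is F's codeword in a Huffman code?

4

Huffman merges, smallest pair first:
B(2) + E(4) → 6
F(5) + 6 → 11
A(7) + D(9) → 16
11 + G(12) → 23
16 + 23 → 39
39 + C(45) → 84
F sits 4 levels below the root, so its codeword is 4 bits.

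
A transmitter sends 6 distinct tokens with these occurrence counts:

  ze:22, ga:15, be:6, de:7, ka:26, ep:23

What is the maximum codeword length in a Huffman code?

4

Merge the two lowest-weight nodes at each step:
be(6) + de(7) → 13
13 + ga(15) → 28
ze(22) + ep(23) → 45
ka(26) + 28 → 54
45 + 54 → 99
The rarest symbols sit at the bottom; the longest codeword is 4 bits.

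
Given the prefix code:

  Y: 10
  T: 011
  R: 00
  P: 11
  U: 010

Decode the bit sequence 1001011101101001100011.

Read left to right; each codeword is recognised as soon as it completes (prefix code):
  10→Y | 010→U | 11→P | 10→Y | 11→P | 010→U | 011→T | 00→R | 011→T
Decoded message: YUPYPUTRT

YUPYPUTRT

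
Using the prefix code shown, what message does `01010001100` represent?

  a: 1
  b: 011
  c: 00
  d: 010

Read left to right; each codeword is recognised as soon as it completes (prefix code):
  010→d | 1→a | 00→c | 011→b | 00→c
Decoded message: dacbc

dacbc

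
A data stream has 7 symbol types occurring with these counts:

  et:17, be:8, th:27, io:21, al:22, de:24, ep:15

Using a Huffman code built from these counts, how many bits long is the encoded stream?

374

Greedily combine the two least-frequent nodes:
be(8) + ep(15) → 23
et(17) + io(21) → 38
al(22) + 23 → 45
de(24) + th(27) → 51
38 + 45 → 83
51 + 83 → 134
The encoded length is the sum of every internal node's weight: 23 + 38 + 45 + 51 + 83 + 134 = 374 bits.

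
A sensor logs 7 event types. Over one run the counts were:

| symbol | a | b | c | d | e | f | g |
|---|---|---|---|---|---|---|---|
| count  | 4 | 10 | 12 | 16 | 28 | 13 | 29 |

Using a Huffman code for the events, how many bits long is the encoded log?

Build the Huffman tree bottom-up:
merge a(4) and b(10): 14
merge c(12) and f(13): 25
merge 14 and d(16): 30
merge 25 and e(28): 53
merge g(29) and 30: 59
merge 53 and 59: 112
Each symbol's bit-cost is frequency × depth; summing gives 293 bits (equivalently 14 + 25 + 30 + 53 + 59 + 112).

293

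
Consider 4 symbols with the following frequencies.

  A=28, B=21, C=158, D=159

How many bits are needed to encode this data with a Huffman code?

622

Merge the two smallest weights repeatedly:
merge B(21) and A(28): 49
merge 49 and C(158): 207
merge D(159) and 207: 366
The encoded length is the sum of every internal node's weight: 49 + 207 + 366 = 622 bits.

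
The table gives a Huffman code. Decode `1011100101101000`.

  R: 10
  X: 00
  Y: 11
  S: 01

Read left to right; each codeword is recognised as soon as it completes (prefix code):
  10→R | 11→Y | 10→R | 01→S | 01→S | 10→R | 10→R | 00→X
Decoded message: RYRSSRRX

RYRSSRRX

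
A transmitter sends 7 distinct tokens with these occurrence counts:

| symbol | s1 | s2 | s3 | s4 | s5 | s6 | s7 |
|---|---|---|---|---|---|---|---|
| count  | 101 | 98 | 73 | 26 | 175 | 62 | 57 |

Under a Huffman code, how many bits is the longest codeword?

Merge the two lowest-weight nodes at each step:
merge s4(26) and s7(57): 83
merge s6(62) and s3(73): 135
merge 83 and s2(98): 181
merge s1(101) and 135: 236
merge s5(175) and 181: 356
merge 236 and 356: 592
Maximum depth reached is 4.

4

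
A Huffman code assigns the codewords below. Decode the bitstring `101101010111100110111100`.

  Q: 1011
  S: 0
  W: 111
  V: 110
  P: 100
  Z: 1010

Read left to right; each codeword is recognised as soon as it completes (prefix code):
  1011→Q | 0→S | 1010→Z | 111→W | 100→P | 110→V | 111→W | 100→P
Decoded message: QSZWPVWP

QSZWPVWP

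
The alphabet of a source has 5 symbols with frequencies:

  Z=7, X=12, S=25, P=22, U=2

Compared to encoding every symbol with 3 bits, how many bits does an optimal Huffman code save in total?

Fixed-length: 3 bits × 68 symbols = 204 bits.
Huffman merges:
combine U(2), Z(7) → 9
combine 9, X(12) → 21
combine 21, P(22) → 43
combine S(25), 43 → 68
Huffman total = 9 + 21 + 43 + 68 = 141 bits.
Saving = 204 − 141 = 63 bits.

63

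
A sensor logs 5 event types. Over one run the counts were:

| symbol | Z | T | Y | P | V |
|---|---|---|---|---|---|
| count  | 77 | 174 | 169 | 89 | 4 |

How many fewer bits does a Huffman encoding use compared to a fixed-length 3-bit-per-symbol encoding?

Fixed-length: 3 bits × 513 symbols = 1539 bits.
Huffman merges:
merge V(4) and Z(77): 81
merge 81 and P(89): 170
merge Y(169) and 170: 339
merge T(174) and 339: 513
Huffman total = 81 + 170 + 339 + 513 = 1103 bits.
Saving = 1539 − 1103 = 436 bits.

436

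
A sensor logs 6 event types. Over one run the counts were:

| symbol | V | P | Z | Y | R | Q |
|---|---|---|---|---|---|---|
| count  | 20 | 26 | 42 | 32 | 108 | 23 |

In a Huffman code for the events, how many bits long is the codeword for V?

Repeatedly merge the two smallest:
combine V(20), Q(23) → 43
combine P(26), Y(32) → 58
combine Z(42), 43 → 85
combine 58, 85 → 143
combine R(108), 143 → 251
The subtree containing V is merged 4 times, so code length = 4.

4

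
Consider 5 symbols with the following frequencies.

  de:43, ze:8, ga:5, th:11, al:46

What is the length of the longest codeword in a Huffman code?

Merge the two lowest-weight nodes at each step:
merge ga(5) and ze(8): 13
merge th(11) and 13: 24
merge 24 and de(43): 67
merge al(46) and 67: 113
The rarest symbols sit at the bottom; the longest codeword is 4 bits.

4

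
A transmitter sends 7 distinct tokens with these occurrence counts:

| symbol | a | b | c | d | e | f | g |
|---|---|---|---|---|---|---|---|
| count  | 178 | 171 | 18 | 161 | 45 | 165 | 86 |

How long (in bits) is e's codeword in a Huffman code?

Build the tree from the bottom:
c(18) + e(45) → 63
63 + g(86) → 149
149 + d(161) → 310
f(165) + b(171) → 336
a(178) + 310 → 488
336 + 488 → 824
e sits 5 levels below the root, so its codeword is 5 bits.

5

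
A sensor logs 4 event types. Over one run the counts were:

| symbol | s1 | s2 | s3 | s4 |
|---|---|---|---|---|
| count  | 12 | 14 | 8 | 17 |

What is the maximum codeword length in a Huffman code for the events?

2

Merge the two lowest-weight nodes at each step:
combine s3(8), s1(12) → 20
combine s2(14), s4(17) → 31
combine 20, 31 → 51
The first pair merged (s3, s1) ends up deepest, at depth 2.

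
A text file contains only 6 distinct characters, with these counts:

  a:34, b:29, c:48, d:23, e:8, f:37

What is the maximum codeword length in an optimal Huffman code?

4

Merge the two lowest-weight nodes at each step:
merge e(8) and d(23): 31
merge b(29) and 31: 60
merge a(34) and f(37): 71
merge c(48) and 60: 108
merge 71 and 108: 179
The first pair merged (e, d) ends up deepest, at depth 4.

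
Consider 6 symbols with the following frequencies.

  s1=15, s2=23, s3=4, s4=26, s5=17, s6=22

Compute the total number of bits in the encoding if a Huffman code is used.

Build the Huffman tree bottom-up:
combine s3(4), s1(15) → 19
combine s5(17), 19 → 36
combine s6(22), s2(23) → 45
combine s4(26), 36 → 62
combine 45, 62 → 107
Total encoded bits = sum of merged weights = 19 + 36 + 45 + 62 + 107 = 269.

269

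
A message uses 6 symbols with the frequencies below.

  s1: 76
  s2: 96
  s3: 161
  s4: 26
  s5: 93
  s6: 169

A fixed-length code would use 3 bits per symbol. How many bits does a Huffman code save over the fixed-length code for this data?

Fixed-length: 3 bits × 621 symbols = 1863 bits.
Huffman merges:
s4(26) + s1(76) → 102
s5(93) + s2(96) → 189
102 + s3(161) → 263
s6(169) + 189 → 358
263 + 358 → 621
Huffman total = 102 + 189 + 263 + 358 + 621 = 1533 bits.
Saving = 1863 − 1533 = 330 bits.

330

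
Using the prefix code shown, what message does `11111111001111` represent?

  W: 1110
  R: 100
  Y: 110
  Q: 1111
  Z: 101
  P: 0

Read left to right; each codeword is recognised as soon as it completes (prefix code):
  1111→Q | 1111→Q | 0→P | 0→P | 1111→Q
Decoded message: QQPPQ

QQPPQ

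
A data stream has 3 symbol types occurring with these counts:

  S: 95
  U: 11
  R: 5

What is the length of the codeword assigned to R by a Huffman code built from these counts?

2

Build the tree from the bottom:
R(5) + U(11) → 16
16 + S(95) → 111
R's leaf is at depth 2, giving a 2-bit codeword.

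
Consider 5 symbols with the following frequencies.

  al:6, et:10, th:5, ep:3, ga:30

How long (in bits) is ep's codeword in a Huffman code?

Repeatedly merge the two smallest:
ep(3) + th(5) → 8
al(6) + 8 → 14
et(10) + 14 → 24
24 + ga(30) → 54
The subtree containing ep is merged 4 times, so code length = 4.

4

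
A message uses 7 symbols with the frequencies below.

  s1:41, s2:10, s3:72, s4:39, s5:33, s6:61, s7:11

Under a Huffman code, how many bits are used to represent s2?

Huffman merges, smallest pair first:
s2(10) + s7(11) → 21
21 + s5(33) → 54
s4(39) + s1(41) → 80
54 + s6(61) → 115
s3(72) + 80 → 152
115 + 152 → 267
s2 sits 4 levels below the root, so its codeword is 4 bits.

4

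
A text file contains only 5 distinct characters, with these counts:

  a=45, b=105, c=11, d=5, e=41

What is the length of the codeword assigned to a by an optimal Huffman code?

Huffman merges, smallest pair first:
merge d(5) and c(11): 16
merge 16 and e(41): 57
merge a(45) and 57: 102
merge 102 and b(105): 207
The subtree containing a is merged 2 times, so code length = 2.

2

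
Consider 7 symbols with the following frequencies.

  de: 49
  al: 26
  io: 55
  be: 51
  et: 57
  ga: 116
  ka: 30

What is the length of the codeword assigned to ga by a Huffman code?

Huffman merges, smallest pair first:
combine al(26), ka(30) → 56
combine de(49), be(51) → 100
combine io(55), 56 → 111
combine et(57), 100 → 157
combine 111, ga(116) → 227
combine 157, 227 → 384
The subtree containing ga is merged 2 times, so code length = 2.

2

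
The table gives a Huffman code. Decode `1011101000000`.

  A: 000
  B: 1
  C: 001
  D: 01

BDBBDAA

Read left to right; each codeword is recognised as soon as it completes (prefix code):
  1→B | 01→D | 1→B | 1→B | 01→D | 000→A | 000→A
Decoded message: BDBBDAA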